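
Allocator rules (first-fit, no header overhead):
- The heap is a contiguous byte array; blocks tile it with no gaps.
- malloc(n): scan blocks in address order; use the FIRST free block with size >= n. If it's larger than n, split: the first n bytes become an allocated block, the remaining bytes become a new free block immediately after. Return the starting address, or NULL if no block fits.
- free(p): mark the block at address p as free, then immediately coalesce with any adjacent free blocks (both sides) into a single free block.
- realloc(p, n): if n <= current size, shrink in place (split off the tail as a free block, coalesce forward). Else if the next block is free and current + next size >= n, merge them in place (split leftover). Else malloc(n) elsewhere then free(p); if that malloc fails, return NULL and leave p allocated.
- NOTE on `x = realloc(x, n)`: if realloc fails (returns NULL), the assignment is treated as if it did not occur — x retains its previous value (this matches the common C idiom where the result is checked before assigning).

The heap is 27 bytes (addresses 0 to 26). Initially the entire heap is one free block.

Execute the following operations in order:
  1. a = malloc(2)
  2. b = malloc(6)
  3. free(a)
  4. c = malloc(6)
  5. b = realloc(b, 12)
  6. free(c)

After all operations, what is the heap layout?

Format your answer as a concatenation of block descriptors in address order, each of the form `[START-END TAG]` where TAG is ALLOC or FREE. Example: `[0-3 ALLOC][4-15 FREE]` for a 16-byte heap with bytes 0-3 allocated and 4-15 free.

Answer: [0-13 FREE][14-25 ALLOC][26-26 FREE]

Derivation:
Op 1: a = malloc(2) -> a = 0; heap: [0-1 ALLOC][2-26 FREE]
Op 2: b = malloc(6) -> b = 2; heap: [0-1 ALLOC][2-7 ALLOC][8-26 FREE]
Op 3: free(a) -> (freed a); heap: [0-1 FREE][2-7 ALLOC][8-26 FREE]
Op 4: c = malloc(6) -> c = 8; heap: [0-1 FREE][2-7 ALLOC][8-13 ALLOC][14-26 FREE]
Op 5: b = realloc(b, 12) -> b = 14; heap: [0-7 FREE][8-13 ALLOC][14-25 ALLOC][26-26 FREE]
Op 6: free(c) -> (freed c); heap: [0-13 FREE][14-25 ALLOC][26-26 FREE]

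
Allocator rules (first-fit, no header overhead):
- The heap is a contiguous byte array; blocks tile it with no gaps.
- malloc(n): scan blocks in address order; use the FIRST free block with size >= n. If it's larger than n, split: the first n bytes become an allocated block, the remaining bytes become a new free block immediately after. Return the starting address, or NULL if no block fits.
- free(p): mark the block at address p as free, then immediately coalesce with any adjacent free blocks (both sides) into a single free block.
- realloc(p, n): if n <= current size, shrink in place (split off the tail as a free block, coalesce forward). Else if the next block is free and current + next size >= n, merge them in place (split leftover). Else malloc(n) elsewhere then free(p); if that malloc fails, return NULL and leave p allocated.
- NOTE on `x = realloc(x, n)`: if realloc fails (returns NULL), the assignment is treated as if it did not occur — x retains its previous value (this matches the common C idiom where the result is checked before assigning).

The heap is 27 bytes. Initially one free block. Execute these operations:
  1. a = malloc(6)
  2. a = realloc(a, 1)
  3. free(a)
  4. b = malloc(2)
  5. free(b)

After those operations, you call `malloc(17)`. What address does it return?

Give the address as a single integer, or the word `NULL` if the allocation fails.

Op 1: a = malloc(6) -> a = 0; heap: [0-5 ALLOC][6-26 FREE]
Op 2: a = realloc(a, 1) -> a = 0; heap: [0-0 ALLOC][1-26 FREE]
Op 3: free(a) -> (freed a); heap: [0-26 FREE]
Op 4: b = malloc(2) -> b = 0; heap: [0-1 ALLOC][2-26 FREE]
Op 5: free(b) -> (freed b); heap: [0-26 FREE]
malloc(17): first-fit scan over [0-26 FREE] -> 0

Answer: 0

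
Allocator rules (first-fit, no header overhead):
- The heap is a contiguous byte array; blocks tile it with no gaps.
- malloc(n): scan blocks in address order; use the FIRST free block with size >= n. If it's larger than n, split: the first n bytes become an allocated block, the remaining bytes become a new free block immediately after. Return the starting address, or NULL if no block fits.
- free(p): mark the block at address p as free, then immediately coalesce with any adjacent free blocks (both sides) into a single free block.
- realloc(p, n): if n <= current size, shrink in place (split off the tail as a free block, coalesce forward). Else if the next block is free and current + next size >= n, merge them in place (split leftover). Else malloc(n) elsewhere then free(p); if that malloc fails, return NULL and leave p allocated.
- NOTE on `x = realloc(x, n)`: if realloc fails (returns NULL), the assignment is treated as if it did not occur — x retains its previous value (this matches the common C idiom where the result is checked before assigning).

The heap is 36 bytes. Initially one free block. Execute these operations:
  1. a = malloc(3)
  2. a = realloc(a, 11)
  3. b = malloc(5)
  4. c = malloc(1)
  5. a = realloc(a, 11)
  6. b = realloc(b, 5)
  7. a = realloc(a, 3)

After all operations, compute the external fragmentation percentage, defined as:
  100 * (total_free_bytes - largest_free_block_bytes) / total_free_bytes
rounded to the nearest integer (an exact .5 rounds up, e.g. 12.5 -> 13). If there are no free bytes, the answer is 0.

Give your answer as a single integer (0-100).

Answer: 30

Derivation:
Op 1: a = malloc(3) -> a = 0; heap: [0-2 ALLOC][3-35 FREE]
Op 2: a = realloc(a, 11) -> a = 0; heap: [0-10 ALLOC][11-35 FREE]
Op 3: b = malloc(5) -> b = 11; heap: [0-10 ALLOC][11-15 ALLOC][16-35 FREE]
Op 4: c = malloc(1) -> c = 16; heap: [0-10 ALLOC][11-15 ALLOC][16-16 ALLOC][17-35 FREE]
Op 5: a = realloc(a, 11) -> a = 0; heap: [0-10 ALLOC][11-15 ALLOC][16-16 ALLOC][17-35 FREE]
Op 6: b = realloc(b, 5) -> b = 11; heap: [0-10 ALLOC][11-15 ALLOC][16-16 ALLOC][17-35 FREE]
Op 7: a = realloc(a, 3) -> a = 0; heap: [0-2 ALLOC][3-10 FREE][11-15 ALLOC][16-16 ALLOC][17-35 FREE]
Free blocks: [8 19] total_free=27 largest=19 -> 100*(27-19)/27 = 800/27 ≈ 29.630 -> rounds to 30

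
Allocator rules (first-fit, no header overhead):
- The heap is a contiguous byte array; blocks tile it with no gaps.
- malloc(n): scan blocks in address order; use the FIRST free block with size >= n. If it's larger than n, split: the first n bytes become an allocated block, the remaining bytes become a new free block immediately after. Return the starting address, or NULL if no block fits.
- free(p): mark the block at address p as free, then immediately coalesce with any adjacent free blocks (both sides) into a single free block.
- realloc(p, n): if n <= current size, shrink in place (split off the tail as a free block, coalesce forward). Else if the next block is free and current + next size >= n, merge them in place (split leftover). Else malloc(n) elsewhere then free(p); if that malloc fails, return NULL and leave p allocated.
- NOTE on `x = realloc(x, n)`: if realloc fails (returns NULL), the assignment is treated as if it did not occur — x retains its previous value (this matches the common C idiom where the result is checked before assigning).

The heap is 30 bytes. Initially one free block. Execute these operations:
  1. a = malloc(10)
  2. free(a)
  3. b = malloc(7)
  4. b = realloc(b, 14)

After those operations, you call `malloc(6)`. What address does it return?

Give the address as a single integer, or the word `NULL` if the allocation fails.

Answer: 14

Derivation:
Op 1: a = malloc(10) -> a = 0; heap: [0-9 ALLOC][10-29 FREE]
Op 2: free(a) -> (freed a); heap: [0-29 FREE]
Op 3: b = malloc(7) -> b = 0; heap: [0-6 ALLOC][7-29 FREE]
Op 4: b = realloc(b, 14) -> b = 0; heap: [0-13 ALLOC][14-29 FREE]
malloc(6): first-fit scan over [0-13 ALLOC][14-29 FREE] -> 14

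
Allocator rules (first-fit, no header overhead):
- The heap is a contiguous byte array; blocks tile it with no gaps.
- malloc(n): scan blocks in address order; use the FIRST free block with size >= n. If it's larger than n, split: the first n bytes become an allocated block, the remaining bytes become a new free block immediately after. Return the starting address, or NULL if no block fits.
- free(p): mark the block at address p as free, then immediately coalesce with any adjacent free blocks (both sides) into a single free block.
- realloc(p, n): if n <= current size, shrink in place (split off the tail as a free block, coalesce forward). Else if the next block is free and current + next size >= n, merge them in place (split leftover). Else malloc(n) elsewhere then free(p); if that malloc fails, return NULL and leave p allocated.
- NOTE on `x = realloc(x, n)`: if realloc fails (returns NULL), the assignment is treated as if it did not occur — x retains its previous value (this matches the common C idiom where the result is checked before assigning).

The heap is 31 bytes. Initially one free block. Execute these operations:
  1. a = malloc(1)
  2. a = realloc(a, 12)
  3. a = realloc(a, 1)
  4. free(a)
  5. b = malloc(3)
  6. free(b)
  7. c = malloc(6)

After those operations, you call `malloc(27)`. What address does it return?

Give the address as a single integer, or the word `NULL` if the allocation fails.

Answer: NULL

Derivation:
Op 1: a = malloc(1) -> a = 0; heap: [0-0 ALLOC][1-30 FREE]
Op 2: a = realloc(a, 12) -> a = 0; heap: [0-11 ALLOC][12-30 FREE]
Op 3: a = realloc(a, 1) -> a = 0; heap: [0-0 ALLOC][1-30 FREE]
Op 4: free(a) -> (freed a); heap: [0-30 FREE]
Op 5: b = malloc(3) -> b = 0; heap: [0-2 ALLOC][3-30 FREE]
Op 6: free(b) -> (freed b); heap: [0-30 FREE]
Op 7: c = malloc(6) -> c = 0; heap: [0-5 ALLOC][6-30 FREE]
malloc(27): first-fit scan over [0-5 ALLOC][6-30 FREE] -> NULL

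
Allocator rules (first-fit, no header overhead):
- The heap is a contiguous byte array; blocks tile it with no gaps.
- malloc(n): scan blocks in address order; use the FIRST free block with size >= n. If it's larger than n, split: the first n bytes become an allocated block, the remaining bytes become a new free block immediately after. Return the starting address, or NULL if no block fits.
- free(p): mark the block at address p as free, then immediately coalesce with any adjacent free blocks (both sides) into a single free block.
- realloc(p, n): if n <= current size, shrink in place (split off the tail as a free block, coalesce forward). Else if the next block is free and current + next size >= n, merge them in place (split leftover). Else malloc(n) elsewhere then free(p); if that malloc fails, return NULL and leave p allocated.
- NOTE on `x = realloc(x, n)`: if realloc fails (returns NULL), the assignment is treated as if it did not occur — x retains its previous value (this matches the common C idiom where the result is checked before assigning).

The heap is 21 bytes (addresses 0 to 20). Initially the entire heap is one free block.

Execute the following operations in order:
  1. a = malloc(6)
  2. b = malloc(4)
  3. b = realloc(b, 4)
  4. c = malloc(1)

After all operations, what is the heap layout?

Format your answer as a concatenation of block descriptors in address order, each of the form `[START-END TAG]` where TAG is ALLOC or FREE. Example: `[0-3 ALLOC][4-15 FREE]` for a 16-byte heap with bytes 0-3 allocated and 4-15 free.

Op 1: a = malloc(6) -> a = 0; heap: [0-5 ALLOC][6-20 FREE]
Op 2: b = malloc(4) -> b = 6; heap: [0-5 ALLOC][6-9 ALLOC][10-20 FREE]
Op 3: b = realloc(b, 4) -> b = 6; heap: [0-5 ALLOC][6-9 ALLOC][10-20 FREE]
Op 4: c = malloc(1) -> c = 10; heap: [0-5 ALLOC][6-9 ALLOC][10-10 ALLOC][11-20 FREE]

Answer: [0-5 ALLOC][6-9 ALLOC][10-10 ALLOC][11-20 FREE]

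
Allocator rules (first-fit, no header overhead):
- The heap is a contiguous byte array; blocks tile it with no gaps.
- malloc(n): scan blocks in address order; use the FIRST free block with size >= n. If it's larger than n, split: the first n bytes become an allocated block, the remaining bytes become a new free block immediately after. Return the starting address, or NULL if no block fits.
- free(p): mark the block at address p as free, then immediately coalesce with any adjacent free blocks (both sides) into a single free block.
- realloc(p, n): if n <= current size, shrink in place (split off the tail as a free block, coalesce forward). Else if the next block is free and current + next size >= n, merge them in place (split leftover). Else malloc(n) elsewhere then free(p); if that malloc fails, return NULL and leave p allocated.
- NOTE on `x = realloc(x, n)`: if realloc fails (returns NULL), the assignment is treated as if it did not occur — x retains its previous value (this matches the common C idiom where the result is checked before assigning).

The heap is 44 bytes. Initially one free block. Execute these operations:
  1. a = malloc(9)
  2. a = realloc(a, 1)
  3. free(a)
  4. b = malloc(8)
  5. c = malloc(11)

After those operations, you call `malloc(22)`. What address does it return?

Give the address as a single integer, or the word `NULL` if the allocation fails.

Op 1: a = malloc(9) -> a = 0; heap: [0-8 ALLOC][9-43 FREE]
Op 2: a = realloc(a, 1) -> a = 0; heap: [0-0 ALLOC][1-43 FREE]
Op 3: free(a) -> (freed a); heap: [0-43 FREE]
Op 4: b = malloc(8) -> b = 0; heap: [0-7 ALLOC][8-43 FREE]
Op 5: c = malloc(11) -> c = 8; heap: [0-7 ALLOC][8-18 ALLOC][19-43 FREE]
malloc(22): first-fit scan over [0-7 ALLOC][8-18 ALLOC][19-43 FREE] -> 19

Answer: 19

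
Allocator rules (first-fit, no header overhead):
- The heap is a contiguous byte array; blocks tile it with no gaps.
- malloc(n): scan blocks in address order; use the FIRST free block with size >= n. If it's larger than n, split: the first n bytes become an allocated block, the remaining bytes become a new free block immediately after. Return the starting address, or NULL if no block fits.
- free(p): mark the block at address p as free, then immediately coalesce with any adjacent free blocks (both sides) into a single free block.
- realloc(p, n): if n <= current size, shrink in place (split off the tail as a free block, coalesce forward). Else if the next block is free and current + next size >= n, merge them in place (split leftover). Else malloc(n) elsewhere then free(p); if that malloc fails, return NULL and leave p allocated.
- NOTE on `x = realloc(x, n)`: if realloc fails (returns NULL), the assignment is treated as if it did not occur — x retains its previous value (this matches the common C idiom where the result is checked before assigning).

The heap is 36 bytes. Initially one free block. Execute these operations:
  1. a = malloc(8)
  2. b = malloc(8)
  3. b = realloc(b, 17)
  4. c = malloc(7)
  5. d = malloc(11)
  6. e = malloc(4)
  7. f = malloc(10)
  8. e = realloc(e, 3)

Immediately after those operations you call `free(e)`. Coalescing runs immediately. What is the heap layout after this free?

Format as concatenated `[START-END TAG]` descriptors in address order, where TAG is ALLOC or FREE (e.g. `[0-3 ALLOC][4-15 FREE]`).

Op 1: a = malloc(8) -> a = 0; heap: [0-7 ALLOC][8-35 FREE]
Op 2: b = malloc(8) -> b = 8; heap: [0-7 ALLOC][8-15 ALLOC][16-35 FREE]
Op 3: b = realloc(b, 17) -> b = 8; heap: [0-7 ALLOC][8-24 ALLOC][25-35 FREE]
Op 4: c = malloc(7) -> c = 25; heap: [0-7 ALLOC][8-24 ALLOC][25-31 ALLOC][32-35 FREE]
Op 5: d = malloc(11) -> d = NULL; heap: [0-7 ALLOC][8-24 ALLOC][25-31 ALLOC][32-35 FREE]
Op 6: e = malloc(4) -> e = 32; heap: [0-7 ALLOC][8-24 ALLOC][25-31 ALLOC][32-35 ALLOC]
Op 7: f = malloc(10) -> f = NULL; heap: [0-7 ALLOC][8-24 ALLOC][25-31 ALLOC][32-35 ALLOC]
Op 8: e = realloc(e, 3) -> e = 32; heap: [0-7 ALLOC][8-24 ALLOC][25-31 ALLOC][32-34 ALLOC][35-35 FREE]
free(e): e = 32 -> block [32-34 ALLOC]; mark free, coalesce with adjacent free neighbors -> [0-7 ALLOC][8-24 ALLOC][25-31 ALLOC][32-35 FREE]

Answer: [0-7 ALLOC][8-24 ALLOC][25-31 ALLOC][32-35 FREE]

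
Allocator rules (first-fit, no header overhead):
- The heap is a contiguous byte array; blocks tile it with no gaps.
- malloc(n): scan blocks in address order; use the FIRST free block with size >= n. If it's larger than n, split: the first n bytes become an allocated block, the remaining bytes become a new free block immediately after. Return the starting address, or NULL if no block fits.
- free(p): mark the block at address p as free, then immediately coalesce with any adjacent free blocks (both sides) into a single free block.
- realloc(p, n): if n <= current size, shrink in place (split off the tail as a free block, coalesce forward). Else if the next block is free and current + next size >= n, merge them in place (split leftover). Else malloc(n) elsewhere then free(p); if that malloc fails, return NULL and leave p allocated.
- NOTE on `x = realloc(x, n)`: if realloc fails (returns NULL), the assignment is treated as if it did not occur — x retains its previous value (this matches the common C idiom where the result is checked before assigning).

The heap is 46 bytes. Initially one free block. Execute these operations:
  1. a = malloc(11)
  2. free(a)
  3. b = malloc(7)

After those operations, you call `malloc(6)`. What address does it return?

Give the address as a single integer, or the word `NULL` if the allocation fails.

Answer: 7

Derivation:
Op 1: a = malloc(11) -> a = 0; heap: [0-10 ALLOC][11-45 FREE]
Op 2: free(a) -> (freed a); heap: [0-45 FREE]
Op 3: b = malloc(7) -> b = 0; heap: [0-6 ALLOC][7-45 FREE]
malloc(6): first-fit scan over [0-6 ALLOC][7-45 FREE] -> 7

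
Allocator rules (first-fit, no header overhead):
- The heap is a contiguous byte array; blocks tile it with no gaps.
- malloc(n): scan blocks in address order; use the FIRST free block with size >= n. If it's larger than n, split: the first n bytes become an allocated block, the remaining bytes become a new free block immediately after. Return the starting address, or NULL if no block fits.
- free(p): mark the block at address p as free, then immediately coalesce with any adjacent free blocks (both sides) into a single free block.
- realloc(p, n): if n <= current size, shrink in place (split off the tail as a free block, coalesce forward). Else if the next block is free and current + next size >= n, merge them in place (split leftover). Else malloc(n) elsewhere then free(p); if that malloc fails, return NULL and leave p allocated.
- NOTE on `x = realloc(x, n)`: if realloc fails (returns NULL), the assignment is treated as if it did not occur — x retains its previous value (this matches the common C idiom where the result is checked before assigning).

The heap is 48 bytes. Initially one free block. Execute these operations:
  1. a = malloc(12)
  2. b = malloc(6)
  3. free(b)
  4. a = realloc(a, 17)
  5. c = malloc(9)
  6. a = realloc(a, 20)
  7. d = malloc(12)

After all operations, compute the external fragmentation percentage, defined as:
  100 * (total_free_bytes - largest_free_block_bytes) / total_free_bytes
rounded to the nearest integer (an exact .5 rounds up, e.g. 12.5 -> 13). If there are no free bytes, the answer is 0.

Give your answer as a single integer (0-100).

Op 1: a = malloc(12) -> a = 0; heap: [0-11 ALLOC][12-47 FREE]
Op 2: b = malloc(6) -> b = 12; heap: [0-11 ALLOC][12-17 ALLOC][18-47 FREE]
Op 3: free(b) -> (freed b); heap: [0-11 ALLOC][12-47 FREE]
Op 4: a = realloc(a, 17) -> a = 0; heap: [0-16 ALLOC][17-47 FREE]
Op 5: c = malloc(9) -> c = 17; heap: [0-16 ALLOC][17-25 ALLOC][26-47 FREE]
Op 6: a = realloc(a, 20) -> a = 26; heap: [0-16 FREE][17-25 ALLOC][26-45 ALLOC][46-47 FREE]
Op 7: d = malloc(12) -> d = 0; heap: [0-11 ALLOC][12-16 FREE][17-25 ALLOC][26-45 ALLOC][46-47 FREE]
Free blocks: [5 2] total_free=7 largest=5 -> 100*(7-5)/7 = 200/7 ≈ 28.571 -> rounds to 29

Answer: 29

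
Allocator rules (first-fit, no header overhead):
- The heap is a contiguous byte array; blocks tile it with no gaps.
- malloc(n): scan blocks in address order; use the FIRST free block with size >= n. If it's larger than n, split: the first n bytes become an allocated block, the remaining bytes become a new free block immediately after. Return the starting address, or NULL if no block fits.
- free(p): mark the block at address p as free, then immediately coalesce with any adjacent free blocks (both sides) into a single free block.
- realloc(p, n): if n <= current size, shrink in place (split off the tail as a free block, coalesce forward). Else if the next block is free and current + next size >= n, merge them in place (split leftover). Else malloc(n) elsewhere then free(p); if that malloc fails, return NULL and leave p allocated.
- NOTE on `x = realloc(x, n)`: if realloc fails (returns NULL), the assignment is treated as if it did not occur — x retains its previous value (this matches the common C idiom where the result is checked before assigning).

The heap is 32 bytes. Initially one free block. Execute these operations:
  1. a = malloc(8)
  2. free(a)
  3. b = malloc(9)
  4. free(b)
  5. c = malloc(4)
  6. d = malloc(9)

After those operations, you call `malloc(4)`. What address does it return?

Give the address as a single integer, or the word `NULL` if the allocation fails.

Answer: 13

Derivation:
Op 1: a = malloc(8) -> a = 0; heap: [0-7 ALLOC][8-31 FREE]
Op 2: free(a) -> (freed a); heap: [0-31 FREE]
Op 3: b = malloc(9) -> b = 0; heap: [0-8 ALLOC][9-31 FREE]
Op 4: free(b) -> (freed b); heap: [0-31 FREE]
Op 5: c = malloc(4) -> c = 0; heap: [0-3 ALLOC][4-31 FREE]
Op 6: d = malloc(9) -> d = 4; heap: [0-3 ALLOC][4-12 ALLOC][13-31 FREE]
malloc(4): first-fit scan over [0-3 ALLOC][4-12 ALLOC][13-31 FREE] -> 13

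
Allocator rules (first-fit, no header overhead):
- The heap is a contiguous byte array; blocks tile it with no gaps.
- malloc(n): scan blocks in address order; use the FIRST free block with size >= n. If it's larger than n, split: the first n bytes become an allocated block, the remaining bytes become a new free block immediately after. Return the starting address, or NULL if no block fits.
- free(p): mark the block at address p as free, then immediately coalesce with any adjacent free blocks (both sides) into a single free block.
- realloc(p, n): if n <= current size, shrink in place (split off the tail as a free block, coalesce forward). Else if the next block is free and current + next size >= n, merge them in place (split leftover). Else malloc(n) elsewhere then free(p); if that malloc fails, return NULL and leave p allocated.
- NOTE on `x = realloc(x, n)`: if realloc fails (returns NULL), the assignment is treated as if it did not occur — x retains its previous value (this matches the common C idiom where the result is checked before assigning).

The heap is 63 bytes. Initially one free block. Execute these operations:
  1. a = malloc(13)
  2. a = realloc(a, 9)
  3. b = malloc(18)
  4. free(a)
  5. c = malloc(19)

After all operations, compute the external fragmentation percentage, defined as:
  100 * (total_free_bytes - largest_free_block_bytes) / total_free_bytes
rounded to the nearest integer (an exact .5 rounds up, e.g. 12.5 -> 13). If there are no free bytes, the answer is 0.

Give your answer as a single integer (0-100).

Op 1: a = malloc(13) -> a = 0; heap: [0-12 ALLOC][13-62 FREE]
Op 2: a = realloc(a, 9) -> a = 0; heap: [0-8 ALLOC][9-62 FREE]
Op 3: b = malloc(18) -> b = 9; heap: [0-8 ALLOC][9-26 ALLOC][27-62 FREE]
Op 4: free(a) -> (freed a); heap: [0-8 FREE][9-26 ALLOC][27-62 FREE]
Op 5: c = malloc(19) -> c = 27; heap: [0-8 FREE][9-26 ALLOC][27-45 ALLOC][46-62 FREE]
Free blocks: [9 17] total_free=26 largest=17 -> 100*(26-17)/26 = 900/26 ≈ 34.615 -> rounds to 35

Answer: 35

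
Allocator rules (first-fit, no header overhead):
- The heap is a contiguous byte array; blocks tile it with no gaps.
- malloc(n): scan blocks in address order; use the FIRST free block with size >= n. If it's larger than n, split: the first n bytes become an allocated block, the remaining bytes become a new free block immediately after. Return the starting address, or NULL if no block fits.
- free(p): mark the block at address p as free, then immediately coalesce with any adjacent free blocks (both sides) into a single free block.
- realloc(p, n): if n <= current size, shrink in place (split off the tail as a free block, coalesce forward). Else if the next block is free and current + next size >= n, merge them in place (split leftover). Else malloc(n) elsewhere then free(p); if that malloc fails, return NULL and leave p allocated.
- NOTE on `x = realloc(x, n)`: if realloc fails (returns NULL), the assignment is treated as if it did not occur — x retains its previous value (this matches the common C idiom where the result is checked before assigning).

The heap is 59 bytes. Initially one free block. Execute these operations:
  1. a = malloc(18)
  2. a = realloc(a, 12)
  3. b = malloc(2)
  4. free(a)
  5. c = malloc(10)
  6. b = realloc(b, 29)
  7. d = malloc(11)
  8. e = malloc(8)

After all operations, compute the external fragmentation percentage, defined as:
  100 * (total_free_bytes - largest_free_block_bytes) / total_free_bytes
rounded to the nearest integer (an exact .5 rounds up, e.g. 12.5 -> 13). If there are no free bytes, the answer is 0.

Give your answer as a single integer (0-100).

Answer: 22

Derivation:
Op 1: a = malloc(18) -> a = 0; heap: [0-17 ALLOC][18-58 FREE]
Op 2: a = realloc(a, 12) -> a = 0; heap: [0-11 ALLOC][12-58 FREE]
Op 3: b = malloc(2) -> b = 12; heap: [0-11 ALLOC][12-13 ALLOC][14-58 FREE]
Op 4: free(a) -> (freed a); heap: [0-11 FREE][12-13 ALLOC][14-58 FREE]
Op 5: c = malloc(10) -> c = 0; heap: [0-9 ALLOC][10-11 FREE][12-13 ALLOC][14-58 FREE]
Op 6: b = realloc(b, 29) -> b = 12; heap: [0-9 ALLOC][10-11 FREE][12-40 ALLOC][41-58 FREE]
Op 7: d = malloc(11) -> d = 41; heap: [0-9 ALLOC][10-11 FREE][12-40 ALLOC][41-51 ALLOC][52-58 FREE]
Op 8: e = malloc(8) -> e = NULL; heap: [0-9 ALLOC][10-11 FREE][12-40 ALLOC][41-51 ALLOC][52-58 FREE]
Free blocks: [2 7] total_free=9 largest=7 -> 100*(9-7)/9 = 200/9 ≈ 22.222 -> rounds to 22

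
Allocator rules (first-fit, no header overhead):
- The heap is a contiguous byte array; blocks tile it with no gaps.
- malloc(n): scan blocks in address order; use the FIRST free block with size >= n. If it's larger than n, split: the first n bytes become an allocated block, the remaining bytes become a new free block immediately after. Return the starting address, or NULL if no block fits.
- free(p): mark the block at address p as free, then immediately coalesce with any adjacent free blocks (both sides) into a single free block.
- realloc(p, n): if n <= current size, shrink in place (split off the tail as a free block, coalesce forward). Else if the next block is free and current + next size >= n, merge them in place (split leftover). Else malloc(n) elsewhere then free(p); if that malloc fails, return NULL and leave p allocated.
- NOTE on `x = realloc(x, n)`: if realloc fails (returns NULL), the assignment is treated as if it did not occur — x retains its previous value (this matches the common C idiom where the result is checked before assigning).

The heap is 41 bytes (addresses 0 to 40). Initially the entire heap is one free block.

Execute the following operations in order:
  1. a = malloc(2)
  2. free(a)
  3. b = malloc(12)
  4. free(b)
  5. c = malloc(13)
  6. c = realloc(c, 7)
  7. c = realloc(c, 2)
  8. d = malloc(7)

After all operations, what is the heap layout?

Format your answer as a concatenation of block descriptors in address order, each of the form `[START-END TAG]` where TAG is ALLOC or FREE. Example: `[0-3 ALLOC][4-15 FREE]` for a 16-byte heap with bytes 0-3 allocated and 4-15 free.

Answer: [0-1 ALLOC][2-8 ALLOC][9-40 FREE]

Derivation:
Op 1: a = malloc(2) -> a = 0; heap: [0-1 ALLOC][2-40 FREE]
Op 2: free(a) -> (freed a); heap: [0-40 FREE]
Op 3: b = malloc(12) -> b = 0; heap: [0-11 ALLOC][12-40 FREE]
Op 4: free(b) -> (freed b); heap: [0-40 FREE]
Op 5: c = malloc(13) -> c = 0; heap: [0-12 ALLOC][13-40 FREE]
Op 6: c = realloc(c, 7) -> c = 0; heap: [0-6 ALLOC][7-40 FREE]
Op 7: c = realloc(c, 2) -> c = 0; heap: [0-1 ALLOC][2-40 FREE]
Op 8: d = malloc(7) -> d = 2; heap: [0-1 ALLOC][2-8 ALLOC][9-40 FREE]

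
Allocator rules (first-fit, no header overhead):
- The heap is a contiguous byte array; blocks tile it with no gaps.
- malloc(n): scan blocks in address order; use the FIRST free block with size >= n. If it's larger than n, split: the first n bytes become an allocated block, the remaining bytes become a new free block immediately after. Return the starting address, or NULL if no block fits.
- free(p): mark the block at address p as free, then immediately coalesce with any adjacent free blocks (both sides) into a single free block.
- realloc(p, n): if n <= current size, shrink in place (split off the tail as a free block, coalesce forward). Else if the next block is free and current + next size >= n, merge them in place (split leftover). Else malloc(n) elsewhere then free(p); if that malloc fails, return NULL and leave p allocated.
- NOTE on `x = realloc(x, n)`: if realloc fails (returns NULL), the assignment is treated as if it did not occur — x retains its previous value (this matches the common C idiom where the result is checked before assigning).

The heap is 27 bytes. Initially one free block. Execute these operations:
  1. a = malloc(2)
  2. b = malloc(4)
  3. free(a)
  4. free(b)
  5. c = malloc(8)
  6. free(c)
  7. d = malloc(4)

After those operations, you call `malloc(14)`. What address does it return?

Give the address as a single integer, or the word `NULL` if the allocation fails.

Answer: 4

Derivation:
Op 1: a = malloc(2) -> a = 0; heap: [0-1 ALLOC][2-26 FREE]
Op 2: b = malloc(4) -> b = 2; heap: [0-1 ALLOC][2-5 ALLOC][6-26 FREE]
Op 3: free(a) -> (freed a); heap: [0-1 FREE][2-5 ALLOC][6-26 FREE]
Op 4: free(b) -> (freed b); heap: [0-26 FREE]
Op 5: c = malloc(8) -> c = 0; heap: [0-7 ALLOC][8-26 FREE]
Op 6: free(c) -> (freed c); heap: [0-26 FREE]
Op 7: d = malloc(4) -> d = 0; heap: [0-3 ALLOC][4-26 FREE]
malloc(14): first-fit scan over [0-3 ALLOC][4-26 FREE] -> 4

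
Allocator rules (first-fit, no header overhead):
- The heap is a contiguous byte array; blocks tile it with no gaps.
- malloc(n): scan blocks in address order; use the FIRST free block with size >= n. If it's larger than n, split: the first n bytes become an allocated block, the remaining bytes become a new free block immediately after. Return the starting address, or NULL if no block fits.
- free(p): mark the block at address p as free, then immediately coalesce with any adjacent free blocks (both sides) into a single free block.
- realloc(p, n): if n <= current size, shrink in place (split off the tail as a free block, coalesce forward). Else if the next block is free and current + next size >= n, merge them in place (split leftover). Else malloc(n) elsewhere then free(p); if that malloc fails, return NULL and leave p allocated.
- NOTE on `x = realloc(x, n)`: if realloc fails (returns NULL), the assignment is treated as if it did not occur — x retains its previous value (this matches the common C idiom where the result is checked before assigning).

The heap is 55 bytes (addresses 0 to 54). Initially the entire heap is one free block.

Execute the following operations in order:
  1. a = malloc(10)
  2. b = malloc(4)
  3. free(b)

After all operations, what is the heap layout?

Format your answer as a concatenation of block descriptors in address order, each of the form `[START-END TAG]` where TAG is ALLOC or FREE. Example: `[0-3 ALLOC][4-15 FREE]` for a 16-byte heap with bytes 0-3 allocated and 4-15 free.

Answer: [0-9 ALLOC][10-54 FREE]

Derivation:
Op 1: a = malloc(10) -> a = 0; heap: [0-9 ALLOC][10-54 FREE]
Op 2: b = malloc(4) -> b = 10; heap: [0-9 ALLOC][10-13 ALLOC][14-54 FREE]
Op 3: free(b) -> (freed b); heap: [0-9 ALLOC][10-54 FREE]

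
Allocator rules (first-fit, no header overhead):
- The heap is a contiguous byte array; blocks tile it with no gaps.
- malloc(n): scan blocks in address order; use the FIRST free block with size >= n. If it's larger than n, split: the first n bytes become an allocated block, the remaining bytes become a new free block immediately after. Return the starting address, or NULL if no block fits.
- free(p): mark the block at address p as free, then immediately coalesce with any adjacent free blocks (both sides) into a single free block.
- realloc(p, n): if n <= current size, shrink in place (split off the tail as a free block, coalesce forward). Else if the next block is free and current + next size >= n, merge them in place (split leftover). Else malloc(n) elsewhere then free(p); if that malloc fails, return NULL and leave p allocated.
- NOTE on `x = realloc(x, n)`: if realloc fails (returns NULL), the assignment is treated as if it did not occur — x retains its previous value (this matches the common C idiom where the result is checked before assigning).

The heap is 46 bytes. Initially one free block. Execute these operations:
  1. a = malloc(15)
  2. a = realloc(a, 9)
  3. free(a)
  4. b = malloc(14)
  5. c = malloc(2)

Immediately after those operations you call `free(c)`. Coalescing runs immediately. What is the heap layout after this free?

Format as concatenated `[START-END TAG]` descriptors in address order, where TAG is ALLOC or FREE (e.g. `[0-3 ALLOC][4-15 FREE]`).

Op 1: a = malloc(15) -> a = 0; heap: [0-14 ALLOC][15-45 FREE]
Op 2: a = realloc(a, 9) -> a = 0; heap: [0-8 ALLOC][9-45 FREE]
Op 3: free(a) -> (freed a); heap: [0-45 FREE]
Op 4: b = malloc(14) -> b = 0; heap: [0-13 ALLOC][14-45 FREE]
Op 5: c = malloc(2) -> c = 14; heap: [0-13 ALLOC][14-15 ALLOC][16-45 FREE]
free(c): c = 14 -> block [14-15 ALLOC]; mark free, coalesce with adjacent free neighbors -> [0-13 ALLOC][14-45 FREE]

Answer: [0-13 ALLOC][14-45 FREE]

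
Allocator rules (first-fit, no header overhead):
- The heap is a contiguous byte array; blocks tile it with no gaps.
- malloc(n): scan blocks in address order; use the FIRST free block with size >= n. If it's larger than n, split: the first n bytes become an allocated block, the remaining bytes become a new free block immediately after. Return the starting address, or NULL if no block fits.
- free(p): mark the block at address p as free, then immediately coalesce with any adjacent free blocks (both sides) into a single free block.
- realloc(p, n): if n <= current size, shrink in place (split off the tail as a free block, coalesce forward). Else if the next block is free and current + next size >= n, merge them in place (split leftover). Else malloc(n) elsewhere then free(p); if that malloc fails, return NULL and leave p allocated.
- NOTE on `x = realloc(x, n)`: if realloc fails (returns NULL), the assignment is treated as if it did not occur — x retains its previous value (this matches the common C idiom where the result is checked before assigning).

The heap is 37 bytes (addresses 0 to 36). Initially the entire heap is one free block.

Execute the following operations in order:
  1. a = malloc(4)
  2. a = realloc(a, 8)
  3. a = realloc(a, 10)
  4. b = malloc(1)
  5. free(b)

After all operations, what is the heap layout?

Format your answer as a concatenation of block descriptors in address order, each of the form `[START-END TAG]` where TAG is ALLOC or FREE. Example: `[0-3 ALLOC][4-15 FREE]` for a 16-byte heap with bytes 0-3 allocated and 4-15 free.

Answer: [0-9 ALLOC][10-36 FREE]

Derivation:
Op 1: a = malloc(4) -> a = 0; heap: [0-3 ALLOC][4-36 FREE]
Op 2: a = realloc(a, 8) -> a = 0; heap: [0-7 ALLOC][8-36 FREE]
Op 3: a = realloc(a, 10) -> a = 0; heap: [0-9 ALLOC][10-36 FREE]
Op 4: b = malloc(1) -> b = 10; heap: [0-9 ALLOC][10-10 ALLOC][11-36 FREE]
Op 5: free(b) -> (freed b); heap: [0-9 ALLOC][10-36 FREE]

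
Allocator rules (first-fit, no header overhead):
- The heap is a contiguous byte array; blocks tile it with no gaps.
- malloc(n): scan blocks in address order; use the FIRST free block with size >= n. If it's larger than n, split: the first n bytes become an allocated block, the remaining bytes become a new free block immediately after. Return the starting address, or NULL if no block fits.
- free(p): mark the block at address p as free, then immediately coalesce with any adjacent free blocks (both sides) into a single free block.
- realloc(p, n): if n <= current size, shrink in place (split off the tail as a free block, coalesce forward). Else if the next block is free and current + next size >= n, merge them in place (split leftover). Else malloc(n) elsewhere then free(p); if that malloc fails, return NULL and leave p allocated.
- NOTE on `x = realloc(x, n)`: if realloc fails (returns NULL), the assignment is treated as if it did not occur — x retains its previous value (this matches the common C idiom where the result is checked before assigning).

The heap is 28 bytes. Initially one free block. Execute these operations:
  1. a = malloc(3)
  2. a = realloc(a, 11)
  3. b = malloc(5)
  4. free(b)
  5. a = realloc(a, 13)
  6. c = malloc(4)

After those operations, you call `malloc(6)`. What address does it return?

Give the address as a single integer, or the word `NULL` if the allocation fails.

Op 1: a = malloc(3) -> a = 0; heap: [0-2 ALLOC][3-27 FREE]
Op 2: a = realloc(a, 11) -> a = 0; heap: [0-10 ALLOC][11-27 FREE]
Op 3: b = malloc(5) -> b = 11; heap: [0-10 ALLOC][11-15 ALLOC][16-27 FREE]
Op 4: free(b) -> (freed b); heap: [0-10 ALLOC][11-27 FREE]
Op 5: a = realloc(a, 13) -> a = 0; heap: [0-12 ALLOC][13-27 FREE]
Op 6: c = malloc(4) -> c = 13; heap: [0-12 ALLOC][13-16 ALLOC][17-27 FREE]
malloc(6): first-fit scan over [0-12 ALLOC][13-16 ALLOC][17-27 FREE] -> 17

Answer: 17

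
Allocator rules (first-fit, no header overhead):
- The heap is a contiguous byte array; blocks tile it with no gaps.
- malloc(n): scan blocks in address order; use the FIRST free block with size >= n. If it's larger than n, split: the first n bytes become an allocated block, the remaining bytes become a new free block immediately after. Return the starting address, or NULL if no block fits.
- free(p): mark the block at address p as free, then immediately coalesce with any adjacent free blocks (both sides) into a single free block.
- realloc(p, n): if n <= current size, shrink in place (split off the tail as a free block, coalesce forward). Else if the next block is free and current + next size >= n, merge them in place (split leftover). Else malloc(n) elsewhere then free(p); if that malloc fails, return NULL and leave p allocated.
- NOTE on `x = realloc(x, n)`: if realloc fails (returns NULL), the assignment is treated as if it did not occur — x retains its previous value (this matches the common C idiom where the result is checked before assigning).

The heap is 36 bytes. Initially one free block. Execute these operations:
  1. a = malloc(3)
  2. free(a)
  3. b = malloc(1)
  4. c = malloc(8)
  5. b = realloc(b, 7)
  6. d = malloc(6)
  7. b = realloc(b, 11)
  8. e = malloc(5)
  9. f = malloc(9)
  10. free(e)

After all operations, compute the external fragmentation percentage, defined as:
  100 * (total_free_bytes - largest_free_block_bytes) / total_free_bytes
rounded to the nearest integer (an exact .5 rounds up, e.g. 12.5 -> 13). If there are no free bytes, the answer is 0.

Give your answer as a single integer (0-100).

Answer: 36

Derivation:
Op 1: a = malloc(3) -> a = 0; heap: [0-2 ALLOC][3-35 FREE]
Op 2: free(a) -> (freed a); heap: [0-35 FREE]
Op 3: b = malloc(1) -> b = 0; heap: [0-0 ALLOC][1-35 FREE]
Op 4: c = malloc(8) -> c = 1; heap: [0-0 ALLOC][1-8 ALLOC][9-35 FREE]
Op 5: b = realloc(b, 7) -> b = 9; heap: [0-0 FREE][1-8 ALLOC][9-15 ALLOC][16-35 FREE]
Op 6: d = malloc(6) -> d = 16; heap: [0-0 FREE][1-8 ALLOC][9-15 ALLOC][16-21 ALLOC][22-35 FREE]
Op 7: b = realloc(b, 11) -> b = 22; heap: [0-0 FREE][1-8 ALLOC][9-15 FREE][16-21 ALLOC][22-32 ALLOC][33-35 FREE]
Op 8: e = malloc(5) -> e = 9; heap: [0-0 FREE][1-8 ALLOC][9-13 ALLOC][14-15 FREE][16-21 ALLOC][22-32 ALLOC][33-35 FREE]
Op 9: f = malloc(9) -> f = NULL; heap: [0-0 FREE][1-8 ALLOC][9-13 ALLOC][14-15 FREE][16-21 ALLOC][22-32 ALLOC][33-35 FREE]
Op 10: free(e) -> (freed e); heap: [0-0 FREE][1-8 ALLOC][9-15 FREE][16-21 ALLOC][22-32 ALLOC][33-35 FREE]
Free blocks: [1 7 3] total_free=11 largest=7 -> 100*(11-7)/11 = 400/11 ≈ 36.364 -> rounds to 36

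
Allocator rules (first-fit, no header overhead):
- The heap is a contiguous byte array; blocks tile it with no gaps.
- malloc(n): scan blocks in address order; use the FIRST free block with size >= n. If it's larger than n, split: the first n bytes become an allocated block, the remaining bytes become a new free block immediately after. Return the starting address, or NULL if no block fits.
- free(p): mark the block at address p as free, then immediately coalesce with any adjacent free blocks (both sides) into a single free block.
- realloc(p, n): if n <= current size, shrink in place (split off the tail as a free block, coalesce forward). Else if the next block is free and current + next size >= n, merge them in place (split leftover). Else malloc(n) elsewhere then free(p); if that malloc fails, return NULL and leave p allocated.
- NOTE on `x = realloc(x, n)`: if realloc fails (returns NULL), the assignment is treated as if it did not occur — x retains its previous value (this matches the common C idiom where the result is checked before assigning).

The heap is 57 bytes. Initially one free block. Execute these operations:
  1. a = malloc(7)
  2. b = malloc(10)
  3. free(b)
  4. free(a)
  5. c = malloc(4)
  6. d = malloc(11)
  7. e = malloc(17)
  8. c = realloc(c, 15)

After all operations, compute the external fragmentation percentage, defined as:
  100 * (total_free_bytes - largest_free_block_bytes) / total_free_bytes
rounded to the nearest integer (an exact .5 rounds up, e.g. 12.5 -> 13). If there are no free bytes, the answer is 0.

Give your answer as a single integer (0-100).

Op 1: a = malloc(7) -> a = 0; heap: [0-6 ALLOC][7-56 FREE]
Op 2: b = malloc(10) -> b = 7; heap: [0-6 ALLOC][7-16 ALLOC][17-56 FREE]
Op 3: free(b) -> (freed b); heap: [0-6 ALLOC][7-56 FREE]
Op 4: free(a) -> (freed a); heap: [0-56 FREE]
Op 5: c = malloc(4) -> c = 0; heap: [0-3 ALLOC][4-56 FREE]
Op 6: d = malloc(11) -> d = 4; heap: [0-3 ALLOC][4-14 ALLOC][15-56 FREE]
Op 7: e = malloc(17) -> e = 15; heap: [0-3 ALLOC][4-14 ALLOC][15-31 ALLOC][32-56 FREE]
Op 8: c = realloc(c, 15) -> c = 32; heap: [0-3 FREE][4-14 ALLOC][15-31 ALLOC][32-46 ALLOC][47-56 FREE]
Free blocks: [4 10] total_free=14 largest=10 -> 100*(14-10)/14 = 400/14 ≈ 28.571 -> rounds to 29

Answer: 29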